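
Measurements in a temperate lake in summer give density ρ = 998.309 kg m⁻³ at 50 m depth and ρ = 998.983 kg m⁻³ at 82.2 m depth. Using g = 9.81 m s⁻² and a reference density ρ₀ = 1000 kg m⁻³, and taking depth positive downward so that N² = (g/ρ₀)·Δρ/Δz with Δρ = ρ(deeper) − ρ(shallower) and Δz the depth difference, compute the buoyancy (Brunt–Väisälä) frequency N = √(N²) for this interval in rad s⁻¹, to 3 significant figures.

Δρ = 998.983 − 998.309 = 0.674 kg m⁻³ over Δz = 82.2 − 50 = 32.2 m.
N² = (9.81/1000) × (0.674/32.2) = 2.0534 × 10⁻⁴ s⁻².
N = √(2.0534 × 10⁻⁴) = 0.014330 rad s⁻¹ ≈ 0.0143 rad s⁻¹.
N² > 0, so the interval is statically stable.

0.0143 rad s⁻¹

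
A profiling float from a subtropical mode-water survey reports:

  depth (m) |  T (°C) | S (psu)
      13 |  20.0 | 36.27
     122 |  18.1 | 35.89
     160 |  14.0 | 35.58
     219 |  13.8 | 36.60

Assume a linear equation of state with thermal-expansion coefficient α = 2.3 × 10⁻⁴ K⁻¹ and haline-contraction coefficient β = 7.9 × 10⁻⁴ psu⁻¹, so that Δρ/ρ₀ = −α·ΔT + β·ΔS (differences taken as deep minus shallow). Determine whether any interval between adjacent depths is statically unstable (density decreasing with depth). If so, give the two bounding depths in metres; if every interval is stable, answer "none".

none

Evaluate Δρ/ρ₀ = −αΔT + βΔS across each adjacent pair:
  13–122 m: −αΔT+βΔS = −(2.3 × 10⁻⁴)(-1.9)+(7.9 × 10⁻⁴)(-0.38) = 1.4 × 10⁻⁴ → stable
  122–160 m: −αΔT+βΔS = −(2.3 × 10⁻⁴)(-4.1)+(7.9 × 10⁻⁴)(-0.31) = 7.0 × 10⁻⁴ → stable
  160–219 m: −αΔT+βΔS = −(2.3 × 10⁻⁴)(-0.2)+(7.9 × 10⁻⁴)(+1.02) = 8.5 × 10⁻⁴ → stable
Every interval has Δρ > 0: the column is stably stratified throughout.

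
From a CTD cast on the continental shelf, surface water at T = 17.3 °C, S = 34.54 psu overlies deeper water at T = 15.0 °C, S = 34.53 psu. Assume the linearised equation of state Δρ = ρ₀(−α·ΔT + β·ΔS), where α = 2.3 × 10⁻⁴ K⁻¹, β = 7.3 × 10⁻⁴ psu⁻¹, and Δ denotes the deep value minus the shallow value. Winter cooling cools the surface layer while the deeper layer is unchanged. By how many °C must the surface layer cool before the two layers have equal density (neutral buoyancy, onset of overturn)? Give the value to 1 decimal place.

Neutral buoyancy requires Δρ = 0, i.e. −α(T_deep − T_surf′) + β(S_deep − S_surf) = 0.
T_surf′ = T_deep − (β/α)·ΔS = 15.0 − (7.3 × 10⁻⁴/2.3 × 10⁻⁴)·(-0.01) = 15.032 °C.
Cooling required: 17.3 − (15.032) = 2.268 °C.

2.3 °C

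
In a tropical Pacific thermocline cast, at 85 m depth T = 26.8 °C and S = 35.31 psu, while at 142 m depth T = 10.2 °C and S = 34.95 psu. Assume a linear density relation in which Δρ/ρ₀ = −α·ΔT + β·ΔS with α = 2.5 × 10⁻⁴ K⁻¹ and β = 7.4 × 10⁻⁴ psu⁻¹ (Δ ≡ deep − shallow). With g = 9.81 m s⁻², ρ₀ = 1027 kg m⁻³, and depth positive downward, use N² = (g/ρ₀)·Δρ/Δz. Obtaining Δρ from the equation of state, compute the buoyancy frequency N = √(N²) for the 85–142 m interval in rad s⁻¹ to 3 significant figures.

0.0259 rad s⁻¹

ΔT = -16.6 K, ΔS = -0.36 psu (deep − shallow).
Δρ/ρ₀ = −αΔT + βΔS = 4.15 × 10⁻³ − 2.664 × 10⁻⁴ = 3.8836 × 10⁻³, so Δρ ≈ 3.988 kg m⁻³.
N² = (g/ρ₀)·Δρ/Δz = g·(Δρ/ρ₀)/Δz = 9.81 × 3.8836 × 10⁻³ / 57 = 6.6839 × 10⁻⁴ s⁻².
N = √(6.6839 × 10⁻⁴) = 0.025853 rad s⁻¹ ≈ 0.0259 rad s⁻¹.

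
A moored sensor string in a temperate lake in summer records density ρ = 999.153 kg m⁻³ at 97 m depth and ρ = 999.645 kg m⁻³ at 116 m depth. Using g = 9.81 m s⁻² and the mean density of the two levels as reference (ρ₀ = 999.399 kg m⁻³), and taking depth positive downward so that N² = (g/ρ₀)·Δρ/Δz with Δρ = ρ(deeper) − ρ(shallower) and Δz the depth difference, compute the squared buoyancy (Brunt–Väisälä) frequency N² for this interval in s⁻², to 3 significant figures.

2.54 × 10⁻⁴ s⁻²

Δρ = 999.645 − 999.153 = 0.492 kg m⁻³ over Δz = 116 − 97 = 19 m.
N² = (9.81/999.399) × (0.492/19) = 2.5418 × 10⁻⁴ s⁻² ≈ 2.54 × 10⁻⁴ s⁻².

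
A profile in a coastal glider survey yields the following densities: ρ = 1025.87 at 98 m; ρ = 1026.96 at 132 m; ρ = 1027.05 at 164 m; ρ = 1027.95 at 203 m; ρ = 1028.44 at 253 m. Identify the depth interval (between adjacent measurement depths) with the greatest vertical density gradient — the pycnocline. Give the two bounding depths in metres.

Compute the density gradient over each adjacent pair:
  98–132 m: Δρ/Δz = 1.09/34 = 0.032 kg m⁻⁴
  132–164 m: Δρ/Δz = 0.09/32 = 2.8 × 10⁻³ kg m⁻⁴
  164–203 m: Δρ/Δz = 0.90/39 = 0.023 kg m⁻⁴
  203–253 m: Δρ/Δz = 0.49/50 = 9.8 × 10⁻³ kg m⁻⁴
The largest gradient is in the 98–132 m interval — the pycnocline.

98–132 m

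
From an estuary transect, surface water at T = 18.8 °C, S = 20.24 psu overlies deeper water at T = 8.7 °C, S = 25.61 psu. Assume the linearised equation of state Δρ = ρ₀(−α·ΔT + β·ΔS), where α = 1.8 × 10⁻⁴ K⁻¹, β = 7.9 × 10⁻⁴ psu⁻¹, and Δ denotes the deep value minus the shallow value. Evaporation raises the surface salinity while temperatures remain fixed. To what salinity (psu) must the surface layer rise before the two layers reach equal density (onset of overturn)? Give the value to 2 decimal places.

Neutral buoyancy requires −α(T_deep − T_surf) + β(S_deep − S_surf′) = 0.
S_surf′ = S_deep − (α/β)·ΔT = 25.61 − (1.8 × 10⁻⁴/7.9 × 10⁻⁴)·(-10.1) = 27.9113 psu.
Increase required: 27.9113 − 20.24 = 7.6713 psu.

27.91 psu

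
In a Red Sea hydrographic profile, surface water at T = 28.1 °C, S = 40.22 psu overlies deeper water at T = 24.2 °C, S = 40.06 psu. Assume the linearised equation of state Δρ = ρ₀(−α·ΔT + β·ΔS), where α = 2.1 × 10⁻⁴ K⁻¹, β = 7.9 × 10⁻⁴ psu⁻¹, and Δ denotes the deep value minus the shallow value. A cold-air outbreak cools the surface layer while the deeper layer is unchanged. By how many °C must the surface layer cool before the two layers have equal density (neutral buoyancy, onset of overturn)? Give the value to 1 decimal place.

3.3 °C

Neutral buoyancy requires Δρ = 0, i.e. −α(T_deep − T_surf′) + β(S_deep − S_surf) = 0.
T_surf′ = T_deep − (β/α)·ΔS = 24.2 − (7.9 × 10⁻⁴/2.1 × 10⁻⁴)·(-0.16) = 24.802 °C.
Cooling required: 28.1 − (24.802) = 3.298 °C.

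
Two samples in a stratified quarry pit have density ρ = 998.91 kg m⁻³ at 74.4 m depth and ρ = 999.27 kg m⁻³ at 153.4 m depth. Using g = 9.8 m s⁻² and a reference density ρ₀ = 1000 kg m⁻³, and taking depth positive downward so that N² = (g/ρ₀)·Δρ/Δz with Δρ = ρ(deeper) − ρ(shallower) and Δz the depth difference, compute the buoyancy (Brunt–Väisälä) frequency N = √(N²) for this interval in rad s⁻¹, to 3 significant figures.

6.68 × 10⁻³ rad s⁻¹

Δρ = 999.27 − 998.91 = 0.36 kg m⁻³ over Δz = 153.4 − 74.4 = 79 m.
N² = (9.8/1000) × (0.36/79) = 4.4658 × 10⁻⁵ s⁻².
N = √(4.4658 × 10⁻⁵) = 6.6827 × 10⁻³ rad s⁻¹ ≈ 6.68 × 10⁻³ rad s⁻¹.
A positive N² confirms static stability across the interval.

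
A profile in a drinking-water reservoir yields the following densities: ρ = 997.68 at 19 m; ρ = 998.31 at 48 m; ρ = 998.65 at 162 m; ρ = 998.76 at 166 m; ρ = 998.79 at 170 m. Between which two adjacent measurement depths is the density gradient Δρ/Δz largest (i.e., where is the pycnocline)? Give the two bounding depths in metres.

162–166 m

Compute the density gradient over each adjacent pair:
  19–48 m: Δρ/Δz = 0.63/29 = 0.022 kg m⁻⁴
  48–162 m: Δρ/Δz = 0.34/114 = 3.0 × 10⁻³ kg m⁻⁴
  162–166 m: Δρ/Δz = 0.11/4 = 0.028 kg m⁻⁴
  166–170 m: Δρ/Δz = 0.03/4 = 7.5 × 10⁻³ kg m⁻⁴
The largest gradient is in the 162–166 m interval — the pycnocline.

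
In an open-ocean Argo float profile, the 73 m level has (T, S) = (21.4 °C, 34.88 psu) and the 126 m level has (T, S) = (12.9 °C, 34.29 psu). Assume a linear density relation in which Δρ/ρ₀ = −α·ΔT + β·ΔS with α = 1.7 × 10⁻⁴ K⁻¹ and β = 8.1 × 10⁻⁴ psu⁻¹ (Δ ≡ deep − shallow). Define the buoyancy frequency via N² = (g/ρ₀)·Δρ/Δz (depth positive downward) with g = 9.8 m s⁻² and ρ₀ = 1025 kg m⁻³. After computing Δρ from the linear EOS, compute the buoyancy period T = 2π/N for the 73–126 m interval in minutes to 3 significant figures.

ΔT = -8.5 K, ΔS = -0.59 psu (deep − shallow).
Δρ/ρ₀ = −αΔT + βΔS = 1.445 × 10⁻³ − 4.779 × 10⁻⁴ = 9.671 × 10⁻⁴, so Δρ ≈ 0.9913 kg m⁻³.
N² = (g/ρ₀)·Δρ/Δz = g·(Δρ/ρ₀)/Δz = 9.8 × 9.671 × 10⁻⁴ / 53 = 1.7882 × 10⁻⁴ s⁻².
N = √(1.7882 × 10⁻⁴) = 0.013372 rad s⁻¹ → T = 2π/N = 469.88 s = 7.8313 min ≈ 7.83 min.

7.83 min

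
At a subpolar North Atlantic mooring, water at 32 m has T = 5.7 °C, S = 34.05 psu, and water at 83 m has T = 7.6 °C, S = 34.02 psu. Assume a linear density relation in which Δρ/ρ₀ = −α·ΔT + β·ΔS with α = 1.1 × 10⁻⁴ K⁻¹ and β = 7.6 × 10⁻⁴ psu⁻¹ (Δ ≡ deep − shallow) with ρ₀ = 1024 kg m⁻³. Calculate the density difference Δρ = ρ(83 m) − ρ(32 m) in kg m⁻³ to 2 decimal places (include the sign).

ΔT = +1.9 K, ΔS = -0.03 psu (deep − shallow).
Δρ/ρ₀ = −(1.1 × 10⁻⁴)(+1.9) + (7.6 × 10⁻⁴)(-0.03) = -2.318 × 10⁻⁴.
Δρ = 1024 × (-2.318 × 10⁻⁴) = -0.24 kg m⁻³.
Negative Δρ: lighter below, statically unstable.

-0.24 kg m⁻³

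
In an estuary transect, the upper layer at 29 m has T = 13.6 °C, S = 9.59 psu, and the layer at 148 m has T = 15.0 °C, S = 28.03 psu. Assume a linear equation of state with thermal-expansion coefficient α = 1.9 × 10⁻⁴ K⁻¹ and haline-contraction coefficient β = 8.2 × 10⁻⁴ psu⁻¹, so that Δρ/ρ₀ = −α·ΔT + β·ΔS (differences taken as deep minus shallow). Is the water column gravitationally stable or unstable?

ΔT = 15.0 − 13.6 = +1.4 K and ΔS = 28.03 − 9.59 = +18.44 psu (deep − shallow).
−αΔT = -2.66 × 10⁻⁴; βΔS = 0.0151208; sum Δρ/ρ₀ = 0.0148548.
Δρ/ρ₀ > 0, so Δρ > 0: deeper water is denser → statically stable.

stable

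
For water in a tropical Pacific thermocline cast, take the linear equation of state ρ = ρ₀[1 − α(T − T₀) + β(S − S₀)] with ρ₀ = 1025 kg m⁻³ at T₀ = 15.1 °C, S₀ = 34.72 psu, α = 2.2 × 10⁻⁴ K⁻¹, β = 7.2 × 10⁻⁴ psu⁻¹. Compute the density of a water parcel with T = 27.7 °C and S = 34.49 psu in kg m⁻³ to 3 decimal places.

1021.989 kg m⁻³

T − T₀ = +12.6 K, S − S₀ = -0.23 psu.
Bracket = 1 − α·(+12.6) + β·(-0.23) = 1 + (-2.9376 × 10⁻³) = 0.9970624.
ρ = 1025 × 0.9970624 = 1021.989 kg m⁻³.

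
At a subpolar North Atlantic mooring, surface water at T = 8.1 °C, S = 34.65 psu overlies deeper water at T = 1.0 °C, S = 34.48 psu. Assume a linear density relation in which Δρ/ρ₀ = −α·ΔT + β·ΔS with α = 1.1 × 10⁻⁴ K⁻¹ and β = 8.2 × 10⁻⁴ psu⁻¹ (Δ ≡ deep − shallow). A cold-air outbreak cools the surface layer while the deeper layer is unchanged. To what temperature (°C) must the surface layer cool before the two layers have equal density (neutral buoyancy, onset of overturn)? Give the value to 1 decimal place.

2.3 °C

Neutral buoyancy requires Δρ = 0, i.e. −α(T_deep − T_surf′) + β(S_deep − S_surf) = 0.
T_surf′ = T_deep − (β/α)·ΔS = 1.0 − (8.2 × 10⁻⁴/1.1 × 10⁻⁴)·(-0.17) = 2.267 °C.
Cooling required: 8.1 − (2.267) = 5.833 °C.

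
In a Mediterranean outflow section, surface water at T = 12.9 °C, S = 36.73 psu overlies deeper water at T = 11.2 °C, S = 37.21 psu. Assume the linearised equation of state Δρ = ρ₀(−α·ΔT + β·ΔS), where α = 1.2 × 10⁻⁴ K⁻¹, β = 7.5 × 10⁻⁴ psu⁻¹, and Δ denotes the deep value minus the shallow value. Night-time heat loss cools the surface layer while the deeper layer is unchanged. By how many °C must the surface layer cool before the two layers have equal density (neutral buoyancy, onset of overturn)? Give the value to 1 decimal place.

Neutral buoyancy requires Δρ = 0, i.e. −α(T_deep − T_surf′) + β(S_deep − S_surf) = 0.
T_surf′ = T_deep − (β/α)·ΔS = 11.2 − (7.5 × 10⁻⁴/1.2 × 10⁻⁴)·(+0.48) = 8.200 °C.
Cooling required: 12.9 − (8.200) = 4.700 °C.

4.7 °C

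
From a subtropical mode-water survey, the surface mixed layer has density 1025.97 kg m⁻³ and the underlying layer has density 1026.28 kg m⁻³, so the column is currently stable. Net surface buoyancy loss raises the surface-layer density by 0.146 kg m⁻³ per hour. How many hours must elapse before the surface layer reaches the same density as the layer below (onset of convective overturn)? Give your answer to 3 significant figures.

Density deficit of the surface layer: 1026.28 − 1025.97 = 0.31 kg m⁻³.
Required change = 0.31 / 0.146 = 2.12 hours.

2.12 hours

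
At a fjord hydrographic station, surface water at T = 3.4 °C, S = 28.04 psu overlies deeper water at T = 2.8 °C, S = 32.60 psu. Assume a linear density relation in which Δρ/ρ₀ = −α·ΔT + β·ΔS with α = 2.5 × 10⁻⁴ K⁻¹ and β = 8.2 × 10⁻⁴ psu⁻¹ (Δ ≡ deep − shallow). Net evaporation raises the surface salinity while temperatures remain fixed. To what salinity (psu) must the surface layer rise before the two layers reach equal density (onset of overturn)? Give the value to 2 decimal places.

Neutral buoyancy requires −α(T_deep − T_surf) + β(S_deep − S_surf′) = 0.
S_surf′ = S_deep − (α/β)·ΔT = 32.60 − (2.5 × 10⁻⁴/8.2 × 10⁻⁴)·(-0.6) = 32.7829 psu.
Increase required: 32.7829 − 28.04 = 4.7429 psu.

32.78 psu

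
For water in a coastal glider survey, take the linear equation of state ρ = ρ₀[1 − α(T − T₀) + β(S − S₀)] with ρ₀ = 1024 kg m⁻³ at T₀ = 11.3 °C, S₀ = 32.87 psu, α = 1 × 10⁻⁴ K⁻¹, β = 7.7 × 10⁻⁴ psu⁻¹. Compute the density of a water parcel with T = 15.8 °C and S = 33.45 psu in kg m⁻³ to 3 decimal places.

1023.997 kg m⁻³

T − T₀ = +4.5 K, S − S₀ = +0.58 psu.
Bracket = 1 − α·(+4.5) + β·(+0.58) = 1 + (-3.40 × 10⁻⁶) = 0.9999966.
ρ = 1024 × 0.9999966 = 1023.997 kg m⁻³.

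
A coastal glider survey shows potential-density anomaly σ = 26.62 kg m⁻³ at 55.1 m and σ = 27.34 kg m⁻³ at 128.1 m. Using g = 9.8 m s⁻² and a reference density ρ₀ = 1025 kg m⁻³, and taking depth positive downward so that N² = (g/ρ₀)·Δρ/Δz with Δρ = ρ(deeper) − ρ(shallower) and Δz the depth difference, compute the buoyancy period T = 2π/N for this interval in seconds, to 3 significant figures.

Δρ = 1027.34 − 1026.62 = 0.72 kg m⁻³ over Δz = 128.1 − 55.1 = 73 m.
N² = (9.8/1025) × (0.72/73) = 9.4300 × 10⁻⁵ s⁻².
N = √(9.4300 × 10⁻⁵) = 9.7108 × 10⁻³ rad s⁻¹, so T = 2π/N = 647.03 s ≈ 647 s.

647 s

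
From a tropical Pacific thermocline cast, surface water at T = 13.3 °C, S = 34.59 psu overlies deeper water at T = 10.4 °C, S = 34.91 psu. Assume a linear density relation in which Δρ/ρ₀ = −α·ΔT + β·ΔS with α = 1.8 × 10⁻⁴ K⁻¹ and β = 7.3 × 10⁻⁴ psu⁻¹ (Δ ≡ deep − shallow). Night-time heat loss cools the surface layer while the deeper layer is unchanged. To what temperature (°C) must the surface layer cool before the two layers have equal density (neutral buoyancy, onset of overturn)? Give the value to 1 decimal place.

Neutral buoyancy requires Δρ = 0, i.e. −α(T_deep − T_surf′) + β(S_deep − S_surf) = 0.
T_surf′ = T_deep − (β/α)·ΔS = 10.4 − (7.3 × 10⁻⁴/1.8 × 10⁻⁴)·(+0.32) = 9.102 °C.
Cooling required: 13.3 − (9.102) = 4.198 °C.

9.1 °C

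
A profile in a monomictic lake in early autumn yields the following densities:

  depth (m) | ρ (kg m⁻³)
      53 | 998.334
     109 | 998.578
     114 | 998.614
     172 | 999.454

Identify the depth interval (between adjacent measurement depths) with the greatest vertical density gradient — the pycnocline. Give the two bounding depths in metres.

114–172 m

Compute the density gradient over each adjacent pair:
  53–109 m: Δρ/Δz = 0.244/56 = 4.4 × 10⁻³ kg m⁻⁴
  109–114 m: Δρ/Δz = 0.036/5 = 7.2 × 10⁻³ kg m⁻⁴
  114–172 m: Δρ/Δz = 0.840/58 = 0.014 kg m⁻⁴
The largest gradient is in the 114–172 m interval — the pycnocline.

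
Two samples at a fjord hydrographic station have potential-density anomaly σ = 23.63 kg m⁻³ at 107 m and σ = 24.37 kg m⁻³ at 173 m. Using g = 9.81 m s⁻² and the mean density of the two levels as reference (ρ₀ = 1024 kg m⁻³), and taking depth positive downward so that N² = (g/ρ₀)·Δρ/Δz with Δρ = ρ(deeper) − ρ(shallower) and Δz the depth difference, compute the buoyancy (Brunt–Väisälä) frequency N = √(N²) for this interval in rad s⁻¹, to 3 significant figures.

0.0104 rad s⁻¹

Δρ = 1024.37 − 1023.63 = 0.74 kg m⁻³ over Δz = 173 − 107 = 66 m.
N² = (9.81/1024) × (0.74/66) = 1.0741 × 10⁻⁴ s⁻².
N = √(1.0741 × 10⁻⁴) = 0.010364 rad s⁻¹ ≈ 0.0104 rad s⁻¹.
Since Δρ > 0 the layer is stably stratified.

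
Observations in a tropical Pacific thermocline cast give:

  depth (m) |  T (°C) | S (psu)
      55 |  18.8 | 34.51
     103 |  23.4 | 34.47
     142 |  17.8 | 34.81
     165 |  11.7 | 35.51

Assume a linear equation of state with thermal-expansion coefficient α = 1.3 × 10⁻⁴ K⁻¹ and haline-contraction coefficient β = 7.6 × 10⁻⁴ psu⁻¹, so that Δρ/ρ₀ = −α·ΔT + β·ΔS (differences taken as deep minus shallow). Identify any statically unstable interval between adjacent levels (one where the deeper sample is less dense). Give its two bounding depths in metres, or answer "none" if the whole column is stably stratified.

Evaluate Δρ/ρ₀ = −αΔT + βΔS across each adjacent pair:
  55–103 m: −αΔT+βΔS = −(1.3 × 10⁻⁴)(+4.6)+(7.6 × 10⁻⁴)(-0.04) = -6.3 × 10⁻⁴ → UNSTABLE
  103–142 m: −αΔT+βΔS = −(1.3 × 10⁻⁴)(-5.6)+(7.6 × 10⁻⁴)(+0.34) = 9.9 × 10⁻⁴ → stable
  142–165 m: −αΔT+βΔS = −(1.3 × 10⁻⁴)(-6.1)+(7.6 × 10⁻⁴)(+0.70) = 1.3 × 10⁻³ → stable
The 55–103 m interval has Δρ < 0: lighter water underlies denser water.

55–103 m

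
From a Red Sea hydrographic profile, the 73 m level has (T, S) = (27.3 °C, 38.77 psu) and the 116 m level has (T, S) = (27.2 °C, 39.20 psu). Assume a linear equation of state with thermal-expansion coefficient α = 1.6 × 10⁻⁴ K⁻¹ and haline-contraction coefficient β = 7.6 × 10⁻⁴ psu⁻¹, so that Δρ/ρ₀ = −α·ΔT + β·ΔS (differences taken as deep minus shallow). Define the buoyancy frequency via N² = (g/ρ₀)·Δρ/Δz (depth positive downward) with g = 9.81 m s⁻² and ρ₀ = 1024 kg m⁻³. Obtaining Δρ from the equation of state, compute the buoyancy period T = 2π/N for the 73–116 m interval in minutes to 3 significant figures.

11.8 min

ΔT = -0.1 K, ΔS = +0.43 psu (deep − shallow).
Δρ/ρ₀ = −αΔT + βΔS = 1.60 × 10⁻⁵ + 3.268 × 10⁻⁴ = 3.428 × 10⁻⁴, so Δρ ≈ 0.3510 kg m⁻³.
N² = (g/ρ₀)·Δρ/Δz = g·(Δρ/ρ₀)/Δz = 9.81 × 3.428 × 10⁻⁴ / 43 = 7.8206 × 10⁻⁵ s⁻².
N = √(7.8206 × 10⁻⁵) = 8.8434 × 10⁻³ rad s⁻¹ → T = 2π/N = 710.49 s = 11.841 min ≈ 11.8 min.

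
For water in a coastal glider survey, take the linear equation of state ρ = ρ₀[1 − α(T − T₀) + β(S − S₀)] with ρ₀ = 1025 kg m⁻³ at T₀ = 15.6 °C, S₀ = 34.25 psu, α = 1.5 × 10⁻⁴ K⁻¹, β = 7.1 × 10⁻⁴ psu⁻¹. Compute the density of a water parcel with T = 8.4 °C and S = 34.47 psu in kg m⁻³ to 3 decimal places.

T − T₀ = -7.2 K, S − S₀ = +0.22 psu.
Bracket = 1 − α·(-7.2) + β·(+0.22) = 1 + (1.2362 × 10⁻³) = 1.0012362.
ρ = 1025 × 1.0012362 = 1026.267 kg m⁻³.

1026.267 kg m⁻³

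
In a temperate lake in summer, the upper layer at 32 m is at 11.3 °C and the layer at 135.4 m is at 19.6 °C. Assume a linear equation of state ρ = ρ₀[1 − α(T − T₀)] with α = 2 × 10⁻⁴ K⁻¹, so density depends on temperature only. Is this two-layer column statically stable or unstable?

unstable

ΔT = 19.6 − 11.3 = +8.3 K, so Δρ/ρ₀ = −αΔT = -1.66 × 10⁻³.
Δρ/ρ₀ < 0, so Δρ < 0: deeper water is lighter → statically unstable; the column would overturn.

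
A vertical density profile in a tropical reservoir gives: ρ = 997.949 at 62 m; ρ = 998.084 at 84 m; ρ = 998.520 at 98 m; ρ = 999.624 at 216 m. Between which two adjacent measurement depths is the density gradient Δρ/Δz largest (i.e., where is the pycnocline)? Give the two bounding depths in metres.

Compute the density gradient over each adjacent pair:
  62–84 m: Δρ/Δz = 0.135/22 = 6.1 × 10⁻³ kg m⁻⁴
  84–98 m: Δρ/Δz = 0.436/14 = 0.031 kg m⁻⁴
  98–216 m: Δρ/Δz = 1.104/118 = 9.4 × 10⁻³ kg m⁻⁴
The largest gradient is in the 84–98 m interval — the pycnocline.

84–98 m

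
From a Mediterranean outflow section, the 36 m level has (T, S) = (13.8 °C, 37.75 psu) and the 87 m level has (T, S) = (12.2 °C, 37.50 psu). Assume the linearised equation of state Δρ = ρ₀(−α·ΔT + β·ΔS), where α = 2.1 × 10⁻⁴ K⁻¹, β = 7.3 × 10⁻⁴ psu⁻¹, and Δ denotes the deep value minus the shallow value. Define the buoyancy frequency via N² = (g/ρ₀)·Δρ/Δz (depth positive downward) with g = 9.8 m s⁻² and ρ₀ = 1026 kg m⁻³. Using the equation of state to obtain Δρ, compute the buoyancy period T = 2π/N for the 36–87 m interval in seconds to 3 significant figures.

ΔT = -1.6 K, ΔS = -0.25 psu (deep − shallow).
Δρ/ρ₀ = −αΔT + βΔS = 3.36 × 10⁻⁴ − 1.825 × 10⁻⁴ = 1.535 × 10⁻⁴, so Δρ ≈ 0.1575 kg m⁻³.
N² = (g/ρ₀)·Δρ/Δz = g·(Δρ/ρ₀)/Δz = 9.8 × 1.535 × 10⁻⁴ / 51 = 2.9496 × 10⁻⁵ s⁻².
N = √(2.9496 × 10⁻⁵) = 5.4310 × 10⁻³ rad s⁻¹ → T = 2π/N = 1.1569 × 10³ s ≈ 1.16 × 10³ s.

1.16 × 10³ s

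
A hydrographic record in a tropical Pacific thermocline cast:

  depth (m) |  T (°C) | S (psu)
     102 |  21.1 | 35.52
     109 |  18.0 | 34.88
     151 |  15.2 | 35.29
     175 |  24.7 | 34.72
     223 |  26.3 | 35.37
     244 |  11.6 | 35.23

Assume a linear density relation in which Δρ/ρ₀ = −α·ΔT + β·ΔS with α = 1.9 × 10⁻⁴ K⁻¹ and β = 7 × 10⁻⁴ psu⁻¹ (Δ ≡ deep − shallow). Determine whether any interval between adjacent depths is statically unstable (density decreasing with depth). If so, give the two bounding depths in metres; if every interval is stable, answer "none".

Evaluate Δρ/ρ₀ = −αΔT + βΔS across each adjacent pair:
  102–109 m: −αΔT+βΔS = −(1.9 × 10⁻⁴)(-3.1)+(7 × 10⁻⁴)(-0.64) = 1.4 × 10⁻⁴ → stable
  109–151 m: −αΔT+βΔS = −(1.9 × 10⁻⁴)(-2.8)+(7 × 10⁻⁴)(+0.41) = 8.2 × 10⁻⁴ → stable
  151–175 m: −αΔT+βΔS = −(1.9 × 10⁻⁴)(+9.5)+(7 × 10⁻⁴)(-0.57) = -2.2 × 10⁻³ → UNSTABLE
  175–223 m: −αΔT+βΔS = −(1.9 × 10⁻⁴)(+1.6)+(7 × 10⁻⁴)(+0.65) = 1.5 × 10⁻⁴ → stable
  223–244 m: −αΔT+βΔS = −(1.9 × 10⁻⁴)(-14.7)+(7 × 10⁻⁴)(-0.14) = 2.7 × 10⁻³ → stable
The 151–175 m interval has Δρ < 0: lighter water underlies denser water.

151–175 m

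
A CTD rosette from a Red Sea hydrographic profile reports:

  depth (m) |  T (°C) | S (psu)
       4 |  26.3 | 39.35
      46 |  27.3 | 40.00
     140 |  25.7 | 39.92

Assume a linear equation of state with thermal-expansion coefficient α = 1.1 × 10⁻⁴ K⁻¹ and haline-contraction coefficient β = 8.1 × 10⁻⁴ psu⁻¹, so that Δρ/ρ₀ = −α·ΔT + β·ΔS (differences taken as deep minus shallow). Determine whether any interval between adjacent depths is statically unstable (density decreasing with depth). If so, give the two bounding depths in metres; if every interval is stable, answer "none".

Evaluate Δρ/ρ₀ = −αΔT + βΔS across each adjacent pair:
  4–46 m: −αΔT+βΔS = −(1.1 × 10⁻⁴)(+1.0)+(8.1 × 10⁻⁴)(+0.65) = 4.2 × 10⁻⁴ → stable
  46–140 m: −αΔT+βΔS = −(1.1 × 10⁻⁴)(-1.6)+(8.1 × 10⁻⁴)(-0.08) = 1.1 × 10⁻⁴ → stable
Every interval has Δρ > 0: the column is stably stratified throughout.

none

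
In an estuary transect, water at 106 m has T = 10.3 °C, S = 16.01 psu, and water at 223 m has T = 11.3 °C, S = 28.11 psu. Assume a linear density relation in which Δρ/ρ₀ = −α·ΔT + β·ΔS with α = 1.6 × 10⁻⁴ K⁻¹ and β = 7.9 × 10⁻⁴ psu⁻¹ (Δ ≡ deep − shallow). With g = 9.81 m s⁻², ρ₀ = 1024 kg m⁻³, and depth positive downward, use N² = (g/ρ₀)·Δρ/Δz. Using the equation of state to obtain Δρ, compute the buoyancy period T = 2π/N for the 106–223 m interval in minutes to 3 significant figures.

3.73 min

ΔT = +1.0 K, ΔS = +12.10 psu (deep − shallow).
Δρ/ρ₀ = −αΔT + βΔS = -1.60 × 10⁻⁴ + 9.559 × 10⁻³ = 9.399 × 10⁻³, so Δρ ≈ 9.625 kg m⁻³.
N² = (g/ρ₀)·Δρ/Δz = g·(Δρ/ρ₀)/Δz = 9.81 × 9.399 × 10⁻³ / 117 = 7.8807 × 10⁻⁴ s⁻².
N = √(7.8807 × 10⁻⁴) = 0.028073 rad s⁻¹ → T = 2π/N = 223.82 s = 3.7303 min ≈ 3.73 min.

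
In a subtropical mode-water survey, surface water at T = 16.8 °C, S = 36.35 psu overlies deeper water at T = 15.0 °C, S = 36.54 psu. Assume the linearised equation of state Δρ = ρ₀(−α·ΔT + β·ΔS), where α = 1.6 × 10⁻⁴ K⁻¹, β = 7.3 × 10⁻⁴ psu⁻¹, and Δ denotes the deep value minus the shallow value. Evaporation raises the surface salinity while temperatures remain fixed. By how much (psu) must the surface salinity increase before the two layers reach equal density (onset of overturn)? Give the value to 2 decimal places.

0.58 psu

Neutral buoyancy requires −α(T_deep − T_surf) + β(S_deep − S_surf′) = 0.
S_surf′ = S_deep − (α/β)·ΔT = 36.54 − (1.6 × 10⁻⁴/7.3 × 10⁻⁴)·(-1.8) = 36.9345 psu.
Increase required: 36.9345 − 36.35 = 0.5845 psu.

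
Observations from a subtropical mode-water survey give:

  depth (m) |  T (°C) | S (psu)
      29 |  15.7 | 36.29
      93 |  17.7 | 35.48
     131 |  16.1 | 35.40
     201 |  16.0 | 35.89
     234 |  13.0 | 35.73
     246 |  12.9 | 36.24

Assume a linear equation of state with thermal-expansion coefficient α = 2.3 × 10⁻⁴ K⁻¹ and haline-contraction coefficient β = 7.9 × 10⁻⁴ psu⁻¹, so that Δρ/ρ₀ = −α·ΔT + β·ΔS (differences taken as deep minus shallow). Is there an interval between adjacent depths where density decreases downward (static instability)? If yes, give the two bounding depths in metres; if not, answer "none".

29–93 m

Evaluate Δρ/ρ₀ = −αΔT + βΔS across each adjacent pair:
  29–93 m: −αΔT+βΔS = −(2.3 × 10⁻⁴)(+2.0)+(7.9 × 10⁻⁴)(-0.81) = -1.1 × 10⁻³ → UNSTABLE
  93–131 m: −αΔT+βΔS = −(2.3 × 10⁻⁴)(-1.6)+(7.9 × 10⁻⁴)(-0.08) = 3.0 × 10⁻⁴ → stable
  131–201 m: −αΔT+βΔS = −(2.3 × 10⁻⁴)(-0.1)+(7.9 × 10⁻⁴)(+0.49) = 4.1 × 10⁻⁴ → stable
  201–234 m: −αΔT+βΔS = −(2.3 × 10⁻⁴)(-3.0)+(7.9 × 10⁻⁴)(-0.16) = 5.6 × 10⁻⁴ → stable
  234–246 m: −αΔT+βΔS = −(2.3 × 10⁻⁴)(-0.1)+(7.9 × 10⁻⁴)(+0.51) = 4.3 × 10⁻⁴ → stable
The 29–93 m interval has Δρ < 0: lighter water underlies denser water.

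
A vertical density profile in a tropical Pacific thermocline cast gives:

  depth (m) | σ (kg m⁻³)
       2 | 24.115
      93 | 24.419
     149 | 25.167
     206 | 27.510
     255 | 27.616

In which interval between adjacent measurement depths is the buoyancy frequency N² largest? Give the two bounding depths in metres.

Compute the density gradient over each adjacent pair:
  2–93 m: Δρ/Δz = 0.304/91 = 3.3 × 10⁻³ kg m⁻⁴
  93–149 m: Δρ/Δz = 0.748/56 = 0.013 kg m⁻⁴
  149–206 m: Δρ/Δz = 2.343/57 = 0.041 kg m⁻⁴
  206–255 m: Δρ/Δz = 0.106/49 = 2.2 × 10⁻³ kg m⁻⁴
The largest gradient is in the 149–206 m interval — the pycnocline.

149–206 m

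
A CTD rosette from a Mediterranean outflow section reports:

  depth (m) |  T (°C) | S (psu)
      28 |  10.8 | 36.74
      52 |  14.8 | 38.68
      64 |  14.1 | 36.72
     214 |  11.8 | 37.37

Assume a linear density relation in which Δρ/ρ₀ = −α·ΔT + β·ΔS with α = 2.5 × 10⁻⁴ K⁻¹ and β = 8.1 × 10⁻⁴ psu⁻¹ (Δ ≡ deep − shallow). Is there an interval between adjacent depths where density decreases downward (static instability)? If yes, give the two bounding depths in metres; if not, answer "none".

Evaluate Δρ/ρ₀ = −αΔT + βΔS across each adjacent pair:
  28–52 m: −αΔT+βΔS = −(2.5 × 10⁻⁴)(+4.0)+(8.1 × 10⁻⁴)(+1.94) = 5.7 × 10⁻⁴ → stable
  52–64 m: −αΔT+βΔS = −(2.5 × 10⁻⁴)(-0.7)+(8.1 × 10⁻⁴)(-1.96) = -1.4 × 10⁻³ → UNSTABLE
  64–214 m: −αΔT+βΔS = −(2.5 × 10⁻⁴)(-2.3)+(8.1 × 10⁻⁴)(+0.65) = 1.1 × 10⁻³ → stable
The 52–64 m interval has Δρ < 0: lighter water underlies denser water.

52–64 m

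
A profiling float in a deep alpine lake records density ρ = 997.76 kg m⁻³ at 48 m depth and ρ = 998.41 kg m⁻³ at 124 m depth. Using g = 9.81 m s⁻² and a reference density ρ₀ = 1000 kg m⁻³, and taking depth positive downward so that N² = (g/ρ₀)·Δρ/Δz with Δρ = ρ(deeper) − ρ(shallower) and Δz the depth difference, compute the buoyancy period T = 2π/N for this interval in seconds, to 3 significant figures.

686 s

Δρ = 998.41 − 997.76 = 0.65 kg m⁻³ over Δz = 124 − 48 = 76 m.
N² = (9.81/1000) × (0.65/76) = 8.3901 × 10⁻⁵ s⁻².
N = √(8.3901 × 10⁻⁵) = 9.1597 × 10⁻³ rad s⁻¹, so T = 2π/N = 685.96 s ≈ 686 s.
A positive N² confirms static stability across the interval.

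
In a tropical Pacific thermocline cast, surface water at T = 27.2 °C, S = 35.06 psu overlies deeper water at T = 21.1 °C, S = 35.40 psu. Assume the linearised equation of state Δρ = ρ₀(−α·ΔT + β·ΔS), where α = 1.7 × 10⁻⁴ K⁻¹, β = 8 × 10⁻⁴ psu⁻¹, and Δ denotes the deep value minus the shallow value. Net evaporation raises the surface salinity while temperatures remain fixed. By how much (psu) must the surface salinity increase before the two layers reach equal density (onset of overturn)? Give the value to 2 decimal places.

1.64 psu

Neutral buoyancy requires −α(T_deep − T_surf) + β(S_deep − S_surf′) = 0.
S_surf′ = S_deep − (α/β)·ΔT = 35.40 − (1.7 × 10⁻⁴/8 × 10⁻⁴)·(-6.1) = 36.6962 psu.
Increase required: 36.6962 − 35.06 = 1.6362 psu.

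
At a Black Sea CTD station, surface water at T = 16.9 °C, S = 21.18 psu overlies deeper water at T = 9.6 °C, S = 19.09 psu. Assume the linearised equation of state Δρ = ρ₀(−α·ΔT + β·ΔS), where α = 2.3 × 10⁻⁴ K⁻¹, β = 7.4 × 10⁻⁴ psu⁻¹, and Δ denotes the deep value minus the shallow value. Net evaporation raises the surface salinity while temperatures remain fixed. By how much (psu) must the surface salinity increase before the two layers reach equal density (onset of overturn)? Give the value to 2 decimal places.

Neutral buoyancy requires −α(T_deep − T_surf) + β(S_deep − S_surf′) = 0.
S_surf′ = S_deep − (α/β)·ΔT = 19.09 − (2.3 × 10⁻⁴/7.4 × 10⁻⁴)·(-7.3) = 21.3589 psu.
Increase required: 21.3589 − 21.18 = 0.1789 psu.

0.18 psu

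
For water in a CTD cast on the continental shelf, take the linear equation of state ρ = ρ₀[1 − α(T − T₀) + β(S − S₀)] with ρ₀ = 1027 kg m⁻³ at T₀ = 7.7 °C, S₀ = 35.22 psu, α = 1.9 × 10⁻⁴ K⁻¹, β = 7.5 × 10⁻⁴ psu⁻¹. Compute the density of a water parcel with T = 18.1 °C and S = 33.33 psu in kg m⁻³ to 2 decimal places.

T − T₀ = +10.4 K, S − S₀ = -1.89 psu.
Bracket = 1 − α·(+10.4) + β·(-1.89) = 1 + (-3.3935 × 10⁻³) = 0.9966065.
ρ = 1027 × 0.9966065 = 1023.51 kg m⁻³.

1023.51 kg m⁻³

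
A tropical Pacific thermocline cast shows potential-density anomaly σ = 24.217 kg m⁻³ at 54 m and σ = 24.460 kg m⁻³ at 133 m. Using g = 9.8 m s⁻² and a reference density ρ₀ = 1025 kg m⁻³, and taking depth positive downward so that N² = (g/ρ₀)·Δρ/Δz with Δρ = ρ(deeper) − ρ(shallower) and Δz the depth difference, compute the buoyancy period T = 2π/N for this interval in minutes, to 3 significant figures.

Δρ = 1024.460 − 1024.217 = 0.243 kg m⁻³ over Δz = 133 − 54 = 79 m.
N² = (9.8/1025) × (0.243/79) = 2.9409 × 10⁻⁵ s⁻².
N = √(2.9409 × 10⁻⁵) = 5.4230 × 10⁻³ rad s⁻¹, so T = 2π/N = 1.1586 × 10³ s = 19.310 min ≈ 19.3 min.

19.3 min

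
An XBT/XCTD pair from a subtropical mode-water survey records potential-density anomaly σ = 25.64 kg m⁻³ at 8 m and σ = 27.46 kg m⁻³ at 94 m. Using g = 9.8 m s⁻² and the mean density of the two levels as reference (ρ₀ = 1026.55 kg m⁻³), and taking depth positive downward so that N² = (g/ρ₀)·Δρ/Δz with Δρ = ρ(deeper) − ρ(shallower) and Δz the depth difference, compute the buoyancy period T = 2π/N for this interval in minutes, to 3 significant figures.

7.37 min

Δρ = 1027.46 − 1025.64 = 1.82 kg m⁻³ over Δz = 94 − 8 = 86 m.
N² = (9.8/1026.55) × (1.82/86) = 2.0203 × 10⁻⁴ s⁻².
N = √(2.0203 × 10⁻⁴) = 0.014214 rad s⁻¹, so T = 2π/N = 442.04 s = 7.3673 min ≈ 7.37 min.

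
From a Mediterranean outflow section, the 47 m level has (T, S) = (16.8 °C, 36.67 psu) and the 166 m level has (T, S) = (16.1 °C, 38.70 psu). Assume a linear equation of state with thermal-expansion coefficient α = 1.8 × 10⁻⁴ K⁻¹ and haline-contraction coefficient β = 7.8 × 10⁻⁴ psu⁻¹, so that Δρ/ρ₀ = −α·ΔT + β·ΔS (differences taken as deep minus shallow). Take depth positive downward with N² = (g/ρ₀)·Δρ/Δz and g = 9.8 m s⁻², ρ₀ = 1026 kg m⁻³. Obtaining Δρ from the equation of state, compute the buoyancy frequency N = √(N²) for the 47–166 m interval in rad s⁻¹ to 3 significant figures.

ΔT = -0.7 K, ΔS = +2.03 psu (deep − shallow).
Δρ/ρ₀ = −αΔT + βΔS = 1.26 × 10⁻⁴ + 1.5834 × 10⁻³ = 1.7094 × 10⁻³, so Δρ ≈ 1.754 kg m⁻³.
N² = (g/ρ₀)·Δρ/Δz = g·(Δρ/ρ₀)/Δz = 9.8 × 1.7094 × 10⁻³ / 119 = 1.4077 × 10⁻⁴ s⁻².
N = √(1.4077 × 10⁻⁴) = 0.011865 rad s⁻¹ ≈ 0.0119 rad s⁻¹.

0.0119 rad s⁻¹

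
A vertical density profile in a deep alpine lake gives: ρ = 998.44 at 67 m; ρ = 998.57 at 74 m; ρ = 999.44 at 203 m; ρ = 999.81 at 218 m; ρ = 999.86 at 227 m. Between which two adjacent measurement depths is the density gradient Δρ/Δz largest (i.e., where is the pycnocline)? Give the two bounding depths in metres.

Compute the density gradient over each adjacent pair:
  67–74 m: Δρ/Δz = 0.13/7 = 0.019 kg m⁻⁴
  74–203 m: Δρ/Δz = 0.87/129 = 6.7 × 10⁻³ kg m⁻⁴
  203–218 m: Δρ/Δz = 0.37/15 = 0.025 kg m⁻⁴
  218–227 m: Δρ/Δz = 0.05/9 = 5.6 × 10⁻³ kg m⁻⁴
The largest gradient is in the 203–218 m interval — the pycnocline.

203–218 m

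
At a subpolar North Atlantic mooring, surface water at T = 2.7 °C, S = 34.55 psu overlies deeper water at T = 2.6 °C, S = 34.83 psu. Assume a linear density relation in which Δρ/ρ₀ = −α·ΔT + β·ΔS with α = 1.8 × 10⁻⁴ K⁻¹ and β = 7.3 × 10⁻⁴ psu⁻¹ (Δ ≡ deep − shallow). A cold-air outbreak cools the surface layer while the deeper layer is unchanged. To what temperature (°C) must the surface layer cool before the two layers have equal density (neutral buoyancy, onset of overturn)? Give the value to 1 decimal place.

Neutral buoyancy requires Δρ = 0, i.e. −α(T_deep − T_surf′) + β(S_deep − S_surf) = 0.
T_surf′ = T_deep − (β/α)·ΔS = 2.6 − (7.3 × 10⁻⁴/1.8 × 10⁻⁴)·(+0.28) = 1.464 °C.
Cooling required: 2.7 − (1.464) = 1.236 °C.

1.5 °C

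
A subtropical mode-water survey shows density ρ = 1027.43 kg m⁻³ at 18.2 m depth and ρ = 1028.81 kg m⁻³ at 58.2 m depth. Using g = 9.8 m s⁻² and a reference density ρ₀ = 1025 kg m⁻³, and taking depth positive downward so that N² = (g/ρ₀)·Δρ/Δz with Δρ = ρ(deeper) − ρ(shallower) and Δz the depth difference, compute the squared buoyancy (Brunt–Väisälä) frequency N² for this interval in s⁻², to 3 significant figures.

Δρ = 1028.81 − 1027.43 = 1.38 kg m⁻³ over Δz = 58.2 − 18.2 = 40 m.
N² = (9.8/1025) × (1.38/40) = 3.2985 × 10⁻⁴ s⁻² ≈ 3.30 × 10⁻⁴ s⁻².

3.30 × 10⁻⁴ s⁻²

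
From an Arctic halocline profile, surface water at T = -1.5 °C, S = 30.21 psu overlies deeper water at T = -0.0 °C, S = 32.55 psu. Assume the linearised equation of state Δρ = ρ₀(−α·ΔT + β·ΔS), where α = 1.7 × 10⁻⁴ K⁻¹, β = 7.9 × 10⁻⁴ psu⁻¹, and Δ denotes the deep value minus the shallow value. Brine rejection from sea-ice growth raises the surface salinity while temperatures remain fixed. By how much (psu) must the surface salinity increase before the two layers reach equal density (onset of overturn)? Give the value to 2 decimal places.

Neutral buoyancy requires −α(T_deep − T_surf) + β(S_deep − S_surf′) = 0.
S_surf′ = S_deep − (α/β)·ΔT = 32.55 − (1.7 × 10⁻⁴/7.9 × 10⁻⁴)·(+1.5) = 32.2272 psu.
Increase required: 32.2272 − 30.21 = 2.0172 psu.

2.02 psu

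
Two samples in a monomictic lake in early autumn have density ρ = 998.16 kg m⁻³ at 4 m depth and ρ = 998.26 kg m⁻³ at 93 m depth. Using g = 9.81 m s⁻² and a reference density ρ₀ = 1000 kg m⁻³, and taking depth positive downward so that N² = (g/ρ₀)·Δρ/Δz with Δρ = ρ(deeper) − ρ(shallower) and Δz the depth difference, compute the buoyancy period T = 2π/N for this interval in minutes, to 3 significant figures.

31.5 min

Δρ = 998.26 − 998.16 = 0.10 kg m⁻³ over Δz = 93 − 4 = 89 m.
N² = (9.81/1000) × (0.10/89) = 1.1022 × 10⁻⁵ s⁻².
N = √(1.1022 × 10⁻⁵) = 3.3199 × 10⁻³ rad s⁻¹, so T = 2π/N = 1.8926 × 10³ s = 31.543 min ≈ 31.5 min.
Since Δρ > 0 the layer is stably stratified.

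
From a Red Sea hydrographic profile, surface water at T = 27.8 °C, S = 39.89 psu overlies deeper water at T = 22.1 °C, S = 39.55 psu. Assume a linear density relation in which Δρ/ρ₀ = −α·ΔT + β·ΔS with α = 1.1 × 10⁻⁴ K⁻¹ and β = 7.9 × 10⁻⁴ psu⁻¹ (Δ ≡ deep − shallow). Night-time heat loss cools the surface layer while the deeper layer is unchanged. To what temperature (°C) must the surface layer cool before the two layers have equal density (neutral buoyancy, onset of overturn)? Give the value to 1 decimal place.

24.5 °C

Neutral buoyancy requires Δρ = 0, i.e. −α(T_deep − T_surf′) + β(S_deep − S_surf) = 0.
T_surf′ = T_deep − (β/α)·ΔS = 22.1 − (7.9 × 10⁻⁴/1.1 × 10⁻⁴)·(-0.34) = 24.542 °C.
Cooling required: 27.8 − (24.542) = 3.258 °C.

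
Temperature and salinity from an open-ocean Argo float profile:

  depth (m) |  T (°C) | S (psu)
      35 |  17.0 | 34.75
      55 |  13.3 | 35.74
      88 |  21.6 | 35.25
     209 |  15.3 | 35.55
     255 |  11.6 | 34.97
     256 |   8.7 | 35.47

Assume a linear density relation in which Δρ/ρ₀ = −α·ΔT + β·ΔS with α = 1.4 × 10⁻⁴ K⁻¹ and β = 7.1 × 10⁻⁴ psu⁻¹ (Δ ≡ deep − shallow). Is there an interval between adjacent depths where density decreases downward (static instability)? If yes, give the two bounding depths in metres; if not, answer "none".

55–88 m

Evaluate Δρ/ρ₀ = −αΔT + βΔS across each adjacent pair:
  35–55 m: −αΔT+βΔS = −(1.4 × 10⁻⁴)(-3.7)+(7.1 × 10⁻⁴)(+0.99) = 1.2 × 10⁻³ → stable
  55–88 m: −αΔT+βΔS = −(1.4 × 10⁻⁴)(+8.3)+(7.1 × 10⁻⁴)(-0.49) = -1.5 × 10⁻³ → UNSTABLE
  88–209 m: −αΔT+βΔS = −(1.4 × 10⁻⁴)(-6.3)+(7.1 × 10⁻⁴)(+0.30) = 1.1 × 10⁻³ → stable
  209–255 m: −αΔT+βΔS = −(1.4 × 10⁻⁴)(-3.7)+(7.1 × 10⁻⁴)(-0.58) = 1.1 × 10⁻⁴ → stable
  255–256 m: −αΔT+βΔS = −(1.4 × 10⁻⁴)(-2.9)+(7.1 × 10⁻⁴)(+0.50) = 7.6 × 10⁻⁴ → stable
The 55–88 m interval has Δρ < 0: lighter water underlies denser water.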